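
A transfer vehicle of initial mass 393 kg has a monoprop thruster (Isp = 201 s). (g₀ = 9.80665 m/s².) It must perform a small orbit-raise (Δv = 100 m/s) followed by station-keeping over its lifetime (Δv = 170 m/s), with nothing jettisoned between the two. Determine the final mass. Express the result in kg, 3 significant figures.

v_e = Isp · g₀ = 201 × 9.80665 = 1971.1 m/s.
After the first burn: m = 393 × exp(−100/1971.1) = 393 × 0.95053 = 373.558 kg.
After the second burn: m = 373.558 × exp(−170/1971.1) = 373.558 × 0.91737 = 342.691 kg.

final mass ≈ 343 kg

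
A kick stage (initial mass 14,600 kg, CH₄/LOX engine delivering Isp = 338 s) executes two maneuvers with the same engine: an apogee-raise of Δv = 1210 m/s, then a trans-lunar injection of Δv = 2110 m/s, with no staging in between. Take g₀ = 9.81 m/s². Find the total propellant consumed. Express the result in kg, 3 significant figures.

total propellant consumed ≈ 9240 kg

v_e = Isp · g₀ = 338 × 9.81 = 3315.8 m/s.
After the first burn: m = 14600 × exp(−1210/3315.8) = 14600 × 0.69425 = 10,136.1 kg.
After the second burn: m = 10,136.1 × exp(−2110/3315.8) = 10,136.1 × 0.52922 = 5,364.23 kg.
Total propellant = m₀ − m_final = 14600 − 5,364.23 = 9,235.77 kg.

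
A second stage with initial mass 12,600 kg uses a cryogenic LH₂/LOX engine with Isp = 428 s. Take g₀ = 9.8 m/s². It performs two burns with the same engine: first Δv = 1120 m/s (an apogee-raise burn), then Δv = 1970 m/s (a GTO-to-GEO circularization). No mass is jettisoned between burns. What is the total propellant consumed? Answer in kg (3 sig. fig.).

total propellant consumed ≈ 6570 kg

v_e = Isp · g₀ = 428 × 9.8 = 4194.4 m/s.
After the first burn: m = 12600 × exp(−1120/4194.4) = 12600 × 0.76566 = 9,647.32 kg.
After the second burn: m = 9,647.32 × exp(−1970/4194.4) = 9,647.32 × 0.62521 = 6,031.6 kg.
Total propellant = m₀ − m_final = 12600 − 6,031.6 = 6,568.4 kg.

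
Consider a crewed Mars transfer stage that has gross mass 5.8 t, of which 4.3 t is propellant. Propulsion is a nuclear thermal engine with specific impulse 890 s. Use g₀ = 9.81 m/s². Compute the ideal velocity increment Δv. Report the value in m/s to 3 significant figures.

Δv ≈ 11800 m/s

v_e = Isp · g₀ = 890 × 9.81 = 8730.9 m/s.
m_f = m₀ − m_prop = 5.8 − 4.3 = 1.5 t.
From the ideal rocket equation, Δv = v_e · ln(m₀/m_f) = 8730.9 × ln(3.867) = 8730.9 × 1.3524 ≈ 11807.6 m/s.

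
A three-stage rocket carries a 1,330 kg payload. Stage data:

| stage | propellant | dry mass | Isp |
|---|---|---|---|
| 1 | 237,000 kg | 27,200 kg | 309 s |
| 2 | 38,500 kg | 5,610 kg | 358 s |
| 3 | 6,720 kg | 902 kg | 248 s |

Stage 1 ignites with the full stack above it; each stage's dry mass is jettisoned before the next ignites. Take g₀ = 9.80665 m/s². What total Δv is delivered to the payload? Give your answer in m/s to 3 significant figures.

Δv ≈ 12100 m/s

Ignition mass of stage 1 = 237,000+27,200 + 38,500+5,610 + 6,720+902 + 1,330 = 317,262 kg.
Stage 1: m₀ = 317,262 kg, m_f = 317,262 − 237,000 = 80,262 kg; Δv = 309×9.80665×ln(3.953) = 3030.3×1.3744 ≈ 4165 m/s.
Stage 2: m₀ = 53,062 kg, m_f = 53,062 − 38,500 = 14,562 kg; Δv = 358×9.80665×ln(3.644) = 3510.8×1.2930 ≈ 4540 m/s.
Stage 3: m₀ = 8,952 kg, m_f = 8,952 − 6,720 = 2,232 kg; Δv = 248×9.80665×ln(4.011) = 2432.0×1.3890 ≈ 3378 m/s.
Total Δv = 4165 + 4540 + 3378 = 12083 m/s.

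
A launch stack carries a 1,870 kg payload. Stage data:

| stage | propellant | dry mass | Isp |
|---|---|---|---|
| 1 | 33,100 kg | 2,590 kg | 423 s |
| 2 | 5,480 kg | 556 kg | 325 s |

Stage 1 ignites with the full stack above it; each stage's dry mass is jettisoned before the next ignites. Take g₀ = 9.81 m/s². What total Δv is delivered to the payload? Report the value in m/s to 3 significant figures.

Ignition mass of stage 1 = 33,100+2,590 + 5,480+556 + 1,870 = 43,596 kg.
Stage 1: m₀ = 43,596 kg, m_f = 43,596 − 33,100 = 10,496 kg; Δv = 423×9.81×ln(4.154) = 4149.6×1.4240 ≈ 5909 m/s.
Stage 2: m₀ = 7,906 kg, m_f = 7,906 − 5,480 = 2,426 kg; Δv = 325×9.81×ln(3.259) = 3188.2×1.1814 ≈ 3767 m/s.
Total Δv = 5909 + 3767 = 9676 m/s.

Δv ≈ 9680 m/s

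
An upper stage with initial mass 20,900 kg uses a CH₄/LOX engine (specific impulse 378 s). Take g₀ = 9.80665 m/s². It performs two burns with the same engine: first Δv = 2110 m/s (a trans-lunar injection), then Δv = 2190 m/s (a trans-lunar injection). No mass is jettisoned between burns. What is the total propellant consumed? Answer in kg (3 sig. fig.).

total propellant consumed ≈ 14300 kg

v_e = Isp · g₀ = 378 × 9.80665 = 3706.9 m/s.
After the first burn: m = 20900 × exp(−2110/3706.9) = 20900 × 0.56597 = 11,828.8 kg.
After the second burn: m = 11,828.8 × exp(−2190/3706.9) = 11,828.8 × 0.55389 = 6,551.85 kg.
Total propellant = m₀ − m_final = 20900 − 6,551.85 = 14,348.15 kg.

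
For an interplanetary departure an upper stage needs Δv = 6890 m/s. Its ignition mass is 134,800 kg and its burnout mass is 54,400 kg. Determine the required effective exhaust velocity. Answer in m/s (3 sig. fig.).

ln(m₀/m_f) = ln(134800/54400) = ln(2.478) = 0.9074.
From the ideal rocket equation, v_e = Δv / ln(m₀/m_f) = 6890 / 0.9074 = 7592.9 m/s.

v_e ≈ 7590 m/s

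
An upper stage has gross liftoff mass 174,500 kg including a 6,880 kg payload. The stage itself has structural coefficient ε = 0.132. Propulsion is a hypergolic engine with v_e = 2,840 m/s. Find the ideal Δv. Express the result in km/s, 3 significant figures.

Stage wet mass = m₀ − payload = 174,500 − 6,880 = 167,620 kg.
Stage dry mass = ε × stage wet mass = 0.132 × 167,620 = 22,125.8 kg.
Burnout mass m_f = stage dry + payload = 22,125.8 + 6,880 = 29,005.8 kg.
Using Δv = v_e ln(m₀/m_f): Δv = v_e · ln(174,500/29,005.8) = 2840.0 × ln(6.016) = 2840.0 × 1.7944 ≈ 5096 m/s.

Δv ≈ 5.10 km/s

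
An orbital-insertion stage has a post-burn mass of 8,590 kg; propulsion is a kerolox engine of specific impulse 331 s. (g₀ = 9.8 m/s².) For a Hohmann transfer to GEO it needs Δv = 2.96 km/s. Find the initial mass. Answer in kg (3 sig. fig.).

initial mass ≈ 21400 kg

v_e = Isp · g₀ = 331 × 9.8 = 3243.8 m/s.
m₀/m_f = exp(Δv / v_e) = exp(2960 / 3243.8) = exp(0.9125) = 2.4906.
m₀ = m_f × 2.4906 = 8,590 × 2.4906 = 21,394.3 kg.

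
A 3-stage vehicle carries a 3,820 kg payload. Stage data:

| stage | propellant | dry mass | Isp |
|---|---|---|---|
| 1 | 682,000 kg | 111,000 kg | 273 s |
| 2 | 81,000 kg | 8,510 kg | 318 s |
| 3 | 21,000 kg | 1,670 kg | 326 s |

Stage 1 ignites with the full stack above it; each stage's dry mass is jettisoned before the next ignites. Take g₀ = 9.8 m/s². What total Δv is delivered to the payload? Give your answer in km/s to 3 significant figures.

Δv ≈ 12.5 km/s

Ignition mass of stage 1 = 682,000+111,000 + 81,000+8,510 + 21,000+1,670 + 3,820 = 909,000 kg.
Stage 1: m₀ = 909,000 kg, m_f = 909,000 − 682,000 = 227,000 kg; Δv = 273×9.8×ln(4.004) = 2675.4×1.3874 ≈ 3712 m/s.
Stage 2: m₀ = 116,000 kg, m_f = 116,000 − 81,000 = 35,000 kg; Δv = 318×9.8×ln(3.314) = 3116.4×1.1982 ≈ 3734 m/s.
Stage 3: m₀ = 26,490 kg, m_f = 26,490 − 21,000 = 5,490 kg; Δv = 326×9.8×ln(4.825) = 3194.8×1.5738 ≈ 5028 m/s.
Total Δv = 3712 + 3734 + 5028 = 12474 m/s.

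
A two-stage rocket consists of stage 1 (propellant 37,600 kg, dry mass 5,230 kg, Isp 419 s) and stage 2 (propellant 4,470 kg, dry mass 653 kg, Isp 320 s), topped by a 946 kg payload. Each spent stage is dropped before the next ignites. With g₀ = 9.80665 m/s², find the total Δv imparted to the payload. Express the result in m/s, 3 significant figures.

Ignition mass of stage 1 = 37,600+5,230 + 4,470+653 + 946 = 48,899 kg.
Stage 1: m₀ = 48,899 kg, m_f = 48,899 − 37,600 = 11,299 kg; Δv = 419×9.80665×ln(4.328) = 4109.0×1.4650 ≈ 6020 m/s.
Stage 2: m₀ = 6,069 kg, m_f = 6,069 − 4,470 = 1,599 kg; Δv = 320×9.80665×ln(3.795) = 3138.1×1.3338 ≈ 4186 m/s.
Total Δv = 6020 + 4186 = 10206 m/s.

Δv ≈ 10200 m/s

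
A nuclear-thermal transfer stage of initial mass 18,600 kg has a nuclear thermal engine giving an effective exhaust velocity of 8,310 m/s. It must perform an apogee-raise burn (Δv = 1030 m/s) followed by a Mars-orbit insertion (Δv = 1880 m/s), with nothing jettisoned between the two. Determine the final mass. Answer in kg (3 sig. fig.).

final mass ≈ 13100 kg

After the first burn: m = 18600 × exp(−1030/8310.0) = 18600 × 0.88343 = 16,431.8 kg.
After the second burn: m = 16,431.8 × exp(−1880/8310.0) = 16,431.8 × 0.79753 = 13,104.9 kg.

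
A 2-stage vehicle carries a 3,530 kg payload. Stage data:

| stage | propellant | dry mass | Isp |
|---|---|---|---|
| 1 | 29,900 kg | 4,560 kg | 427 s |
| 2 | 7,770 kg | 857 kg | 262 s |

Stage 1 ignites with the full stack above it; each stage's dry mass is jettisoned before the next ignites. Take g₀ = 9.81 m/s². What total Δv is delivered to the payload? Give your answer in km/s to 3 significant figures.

Ignition mass of stage 1 = 29,900+4,560 + 7,770+857 + 3,530 = 46,617 kg.
Stage 1: m₀ = 46,617 kg, m_f = 46,617 − 29,900 = 16,717 kg; Δv = 427×9.81×ln(2.789) = 4188.9×1.0255 ≈ 4296 m/s.
Stage 2: m₀ = 12,157 kg, m_f = 12,157 − 7,770 = 4,387 kg; Δv = 262×9.81×ln(2.771) = 2570.2×1.0193 ≈ 2620 m/s.
Total Δv = 4296 + 2620 = 6916 m/s.

Δv ≈ 6.92 km/s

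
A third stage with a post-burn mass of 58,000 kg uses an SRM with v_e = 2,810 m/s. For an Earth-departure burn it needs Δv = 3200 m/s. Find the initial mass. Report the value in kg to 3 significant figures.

Using Δv = v_e ln(m₀/m_f): m₀/m_f = exp(Δv / v_e) = exp(3200 / 2810.0) = exp(1.1388) = 3.1230.
m₀ = m_f × 3.1230 = 58,000 × 3.1230 = 181,134 kg.

initial mass ≈ 181000 kg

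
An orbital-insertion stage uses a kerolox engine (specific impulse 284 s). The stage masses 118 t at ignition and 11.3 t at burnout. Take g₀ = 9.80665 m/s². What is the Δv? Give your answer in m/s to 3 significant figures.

v_e = Isp · g₀ = 284 × 9.80665 = 2785.1 m/s.
Rocket equation: Δv = v_e · ln(m₀/m_f) = 2785.1 × ln(10.44) = 2785.1 × 2.3459 ≈ 6533.5 m/s.

Δv ≈ 6530 m/s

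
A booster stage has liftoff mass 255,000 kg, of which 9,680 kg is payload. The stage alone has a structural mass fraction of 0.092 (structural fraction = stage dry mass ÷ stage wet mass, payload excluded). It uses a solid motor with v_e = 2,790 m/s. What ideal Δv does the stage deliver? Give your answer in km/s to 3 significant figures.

Δv ≈ 5.77 km/s

Stage wet mass = m₀ − payload = 255,000 − 9,680 = 245,320 kg.
Stage dry mass = ε × stage wet mass = 0.092 × 245,320 = 22,569.4 kg.
Burnout mass m_f = stage dry + payload = 22,569.4 + 9,680 = 32,249.4 kg.
By the Tsiolkovsky rocket equation, Δv = v_e · ln(255,000/32,249.4) = 2790.0 × ln(7.907) = 2790.0 × 2.0678 ≈ 5769 m/s.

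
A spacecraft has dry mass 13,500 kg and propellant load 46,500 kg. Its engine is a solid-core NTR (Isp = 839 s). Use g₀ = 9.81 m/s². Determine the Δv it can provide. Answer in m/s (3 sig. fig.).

v_e = Isp · g₀ = 839 × 9.81 = 8230.6 m/s.
m₀ = m_dry + m_prop = 13,500 + 46,500 = 60,000 kg.
Δv = v_e · ln(m₀/m_f) = 8230.6 × ln(4.444) = 8230.6 × 1.4917 ≈ 12277.2 m/s.

Δv ≈ 12300 m/s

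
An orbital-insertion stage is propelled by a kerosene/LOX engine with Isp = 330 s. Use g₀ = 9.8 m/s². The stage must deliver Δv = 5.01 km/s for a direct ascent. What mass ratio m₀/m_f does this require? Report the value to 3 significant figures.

mass ratio ≈ 4.71

v_e = Isp · g₀ = 330 × 9.8 = 3234.0 m/s.
Rocket equation: m₀/m_f = exp(Δv / v_e) = exp(5010 / 3234.0) = exp(1.5492) = 4.7075.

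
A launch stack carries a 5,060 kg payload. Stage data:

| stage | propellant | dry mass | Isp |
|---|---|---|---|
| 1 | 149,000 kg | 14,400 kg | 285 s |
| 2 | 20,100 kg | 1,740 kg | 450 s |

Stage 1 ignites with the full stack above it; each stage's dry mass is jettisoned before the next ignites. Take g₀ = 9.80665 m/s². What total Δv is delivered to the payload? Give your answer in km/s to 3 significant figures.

Δv ≈ 10.3 km/s

Ignition mass of stage 1 = 149,000+14,400 + 20,100+1,740 + 5,060 = 190,300 kg.
Stage 1: m₀ = 190,300 kg, m_f = 190,300 − 149,000 = 41,300 kg; Δv = 285×9.80665×ln(4.608) = 2794.9×1.5277 ≈ 4270 m/s.
Stage 2: m₀ = 26,900 kg, m_f = 26,900 − 20,100 = 6,800 kg; Δv = 450×9.80665×ln(3.956) = 4413.0×1.3752 ≈ 6069 m/s.
Total Δv = 4270 + 6069 = 10339 m/s.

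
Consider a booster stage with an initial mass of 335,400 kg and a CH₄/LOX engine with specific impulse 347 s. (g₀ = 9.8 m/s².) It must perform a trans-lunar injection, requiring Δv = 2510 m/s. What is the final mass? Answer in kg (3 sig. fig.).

final mass ≈ 160000 kg

v_e = Isp · g₀ = 347 × 9.8 = 3400.6 m/s.
m₀/m_f = exp(Δv / v_e) = exp(2510 / 3400.6) = exp(0.7381) = 2.0920.
m_f = m₀ / 2.0920 = 335,400 / 2.0920 = 160,325 kg.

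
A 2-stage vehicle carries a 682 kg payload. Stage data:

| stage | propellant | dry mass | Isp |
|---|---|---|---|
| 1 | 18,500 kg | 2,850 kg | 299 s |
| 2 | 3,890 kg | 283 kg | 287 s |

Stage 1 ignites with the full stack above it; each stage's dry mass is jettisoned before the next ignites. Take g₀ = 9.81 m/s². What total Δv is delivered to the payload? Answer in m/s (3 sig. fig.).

Ignition mass of stage 1 = 18,500+2,850 + 3,890+283 + 682 = 26,205 kg.
Stage 1: m₀ = 26,205 kg, m_f = 26,205 − 18,500 = 7,705 kg; Δv = 299×9.81×ln(3.401) = 2933.2×1.2241 ≈ 3590 m/s.
Stage 2: m₀ = 4,855 kg, m_f = 4,855 − 3,890 = 965 kg; Δv = 287×9.81×ln(5.031) = 2815.5×1.6156 ≈ 4549 m/s.
Total Δv = 3590 + 4549 = 8139 m/s.

Δv ≈ 8140 m/s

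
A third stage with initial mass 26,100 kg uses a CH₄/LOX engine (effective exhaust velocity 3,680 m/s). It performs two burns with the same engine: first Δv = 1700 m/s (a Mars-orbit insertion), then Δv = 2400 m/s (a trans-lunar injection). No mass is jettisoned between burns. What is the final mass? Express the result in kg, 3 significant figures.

final mass ≈ 8570 kg

After the first burn: m = 26100 × exp(−1700/3680.0) = 26100 × 0.63005 = 16,444.3 kg.
After the second burn: m = 16,444.3 × exp(−2400/3680.0) = 16,444.3 × 0.52091 = 8,566 kg.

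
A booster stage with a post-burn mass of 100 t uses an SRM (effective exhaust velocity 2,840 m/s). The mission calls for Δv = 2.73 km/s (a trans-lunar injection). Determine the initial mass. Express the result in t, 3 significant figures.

Using Δv = v_e ln(m₀/m_f): m₀/m_f = exp(Δv / v_e) = exp(2730 / 2840.0) = exp(0.9613) = 2.6150.
m₀ = m_f × 2.6150 = 100 × 2.6150 = 261.5 t.

initial mass ≈ 262 t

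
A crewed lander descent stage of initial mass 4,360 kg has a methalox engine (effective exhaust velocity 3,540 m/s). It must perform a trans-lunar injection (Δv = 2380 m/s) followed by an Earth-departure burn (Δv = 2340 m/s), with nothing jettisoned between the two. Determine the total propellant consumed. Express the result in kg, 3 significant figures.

After the first burn: m = 4360 × exp(−2380/3540.0) = 4360 × 0.51052 = 2,225.87 kg.
After the second burn: m = 2,225.87 × exp(−2340/3540.0) = 2,225.87 × 0.51633 = 1,149.28 kg.
Total propellant = m₀ − m_final = 4360 − 1,149.28 = 3,210.72 kg.

total propellant consumed ≈ 3210 kg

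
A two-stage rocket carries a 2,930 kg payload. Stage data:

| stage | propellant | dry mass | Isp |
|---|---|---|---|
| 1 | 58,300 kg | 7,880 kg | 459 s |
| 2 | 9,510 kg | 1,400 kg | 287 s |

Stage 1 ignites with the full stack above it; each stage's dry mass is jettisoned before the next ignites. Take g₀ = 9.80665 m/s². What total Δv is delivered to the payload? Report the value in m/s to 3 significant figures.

Ignition mass of stage 1 = 58,300+7,880 + 9,510+1,400 + 2,930 = 80,020 kg.
Stage 1: m₀ = 80,020 kg, m_f = 80,020 − 58,300 = 21,720 kg; Δv = 459×9.80665×ln(3.684) = 4501.3×1.3040 ≈ 5870 m/s.
Stage 2: m₀ = 13,840 kg, m_f = 13,840 − 9,510 = 4,330 kg; Δv = 287×9.80665×ln(3.196) = 2814.5×1.1620 ≈ 3270 m/s.
Total Δv = 5870 + 3270 = 9140 m/s.

Δv ≈ 9140 m/s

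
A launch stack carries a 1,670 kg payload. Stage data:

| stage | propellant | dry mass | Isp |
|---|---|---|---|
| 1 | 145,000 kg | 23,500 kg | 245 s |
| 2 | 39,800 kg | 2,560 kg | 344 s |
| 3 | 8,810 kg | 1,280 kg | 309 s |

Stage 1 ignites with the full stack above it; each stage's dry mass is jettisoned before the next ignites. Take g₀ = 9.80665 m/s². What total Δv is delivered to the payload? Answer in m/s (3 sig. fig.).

Δv ≈ 11200 m/s

Ignition mass of stage 1 = 145,000+23,500 + 39,800+2,560 + 8,810+1,280 + 1,670 = 222,620 kg.
Stage 1: m₀ = 222,620 kg, m_f = 222,620 − 145,000 = 77,620 kg; Δv = 245×9.80665×ln(2.868) = 2402.6×1.0536 ≈ 2532 m/s.
Stage 2: m₀ = 54,120 kg, m_f = 54,120 − 39,800 = 14,320 kg; Δv = 344×9.80665×ln(3.779) = 3373.5×1.3295 ≈ 4485 m/s.
Stage 3: m₀ = 11,760 kg, m_f = 11,760 − 8,810 = 2,950 kg; Δv = 309×9.80665×ln(3.986) = 3030.3×1.3829 ≈ 4191 m/s.
Total Δv = 2532 + 4485 + 4191 = 11208 m/s.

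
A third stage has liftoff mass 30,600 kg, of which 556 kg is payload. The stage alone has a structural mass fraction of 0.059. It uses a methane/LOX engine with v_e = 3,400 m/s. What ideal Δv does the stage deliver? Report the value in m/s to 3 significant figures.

Δv ≈ 8760 m/s

Stage wet mass = m₀ − payload = 30,600 − 556 = 30,044 kg.
Stage dry mass = ε × stage wet mass = 0.059 × 30,044 = 1,772.6 kg.
Burnout mass m_f = stage dry + payload = 1,772.6 + 556 = 2,328.6 kg.
Δv = v_e · ln(30,600/2,328.6) = 3400.0 × ln(13.14) = 3400.0 × 2.5757 ≈ 8757 m/s.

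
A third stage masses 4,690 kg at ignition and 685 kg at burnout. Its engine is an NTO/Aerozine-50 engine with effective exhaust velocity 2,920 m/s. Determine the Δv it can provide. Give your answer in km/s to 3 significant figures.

Δv = v_e · ln(m₀/m_f) = 2920.0 × ln(6.847) = 2920.0 × 1.9238 ≈ 5617.4 m/s.

Δv ≈ 5.62 km/s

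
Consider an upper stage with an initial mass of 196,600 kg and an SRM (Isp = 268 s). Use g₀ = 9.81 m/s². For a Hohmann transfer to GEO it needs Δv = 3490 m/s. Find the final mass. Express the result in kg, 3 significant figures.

v_e = Isp · g₀ = 268 × 9.81 = 2629.1 m/s.
By the Tsiolkovsky rocket equation, m₀/m_f = exp(Δv / v_e) = exp(3490 / 2629.1) = exp(1.3275) = 3.7715.
m_f = m₀ / 3.7715 = 196,600 / 3.7715 = 52,127.8 kg.

final mass ≈ 52100 kg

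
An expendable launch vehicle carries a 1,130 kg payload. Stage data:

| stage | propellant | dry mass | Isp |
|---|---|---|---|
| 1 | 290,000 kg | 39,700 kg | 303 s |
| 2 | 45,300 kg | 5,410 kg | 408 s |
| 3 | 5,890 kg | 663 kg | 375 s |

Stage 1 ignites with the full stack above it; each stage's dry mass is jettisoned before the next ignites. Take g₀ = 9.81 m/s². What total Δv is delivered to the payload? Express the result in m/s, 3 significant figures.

Δv ≈ 15400 m/s

Ignition mass of stage 1 = 290,000+39,700 + 45,300+5,410 + 5,890+663 + 1,130 = 388,093 kg.
Stage 1: m₀ = 388,093 kg, m_f = 388,093 − 290,000 = 98,093 kg; Δv = 303×9.81×ln(3.956) = 2972.4×1.3753 ≈ 4088 m/s.
Stage 2: m₀ = 58,393 kg, m_f = 58,393 − 45,300 = 13,093 kg; Δv = 408×9.81×ln(4.46) = 4002.5×1.4951 ≈ 5984 m/s.
Stage 3: m₀ = 7,683 kg, m_f = 7,683 − 5,890 = 1,793 kg; Δv = 375×9.81×ln(4.285) = 3678.8×1.4551 ≈ 5353 m/s.
Total Δv = 4088 + 5984 + 5353 = 15425 m/s.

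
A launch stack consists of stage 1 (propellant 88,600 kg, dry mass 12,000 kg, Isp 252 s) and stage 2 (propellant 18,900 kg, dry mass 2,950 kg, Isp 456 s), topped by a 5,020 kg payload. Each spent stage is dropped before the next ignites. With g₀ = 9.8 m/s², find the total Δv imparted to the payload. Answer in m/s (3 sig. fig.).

Δv ≈ 8360 m/s

Ignition mass of stage 1 = 88,600+12,000 + 18,900+2,950 + 5,020 = 127,470 kg.
Stage 1: m₀ = 127,470 kg, m_f = 127,470 − 88,600 = 38,870 kg; Δv = 252×9.8×ln(3.279) = 2469.6×1.1877 ≈ 2933 m/s.
Stage 2: m₀ = 26,870 kg, m_f = 26,870 − 18,900 = 7,970 kg; Δv = 456×9.8×ln(3.371) = 4468.8×1.2153 ≈ 5431 m/s.
Total Δv = 2933 + 5431 = 8364 m/s.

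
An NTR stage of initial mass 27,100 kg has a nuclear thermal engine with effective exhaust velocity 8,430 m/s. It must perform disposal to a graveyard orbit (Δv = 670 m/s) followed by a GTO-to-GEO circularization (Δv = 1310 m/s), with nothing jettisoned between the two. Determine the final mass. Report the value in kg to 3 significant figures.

After the first burn: m = 27100 × exp(−670/8430.0) = 27100 × 0.92360 = 25,029.6 kg.
After the second burn: m = 25,029.6 × exp(−1310/8430.0) = 25,029.6 × 0.85607 = 21,427.1 kg.

final mass ≈ 21400 kg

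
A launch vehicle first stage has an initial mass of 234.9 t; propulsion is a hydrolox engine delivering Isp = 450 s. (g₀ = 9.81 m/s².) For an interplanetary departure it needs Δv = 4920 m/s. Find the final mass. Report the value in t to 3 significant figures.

v_e = Isp · g₀ = 450 × 9.81 = 4414.5 m/s.
m₀/m_f = exp(Δv / v_e) = exp(4920 / 4414.5) = exp(1.1145) = 3.0481.
m_f = m₀ / 3.0481 = 234.9 / 3.0481 = 77.0644 t.

final mass ≈ 77.1 t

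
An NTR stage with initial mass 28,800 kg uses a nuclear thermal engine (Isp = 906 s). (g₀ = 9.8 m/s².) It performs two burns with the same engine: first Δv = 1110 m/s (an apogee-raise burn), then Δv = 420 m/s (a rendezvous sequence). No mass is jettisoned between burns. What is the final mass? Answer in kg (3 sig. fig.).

v_e = Isp · g₀ = 906 × 9.8 = 8878.8 m/s.
After the first burn: m = 28800 × exp(−1110/8878.8) = 28800 × 0.88248 = 25,415.4 kg.
After the second burn: m = 25,415.4 × exp(−420/8878.8) = 25,415.4 × 0.95380 = 24,241.2 kg.

final mass ≈ 24200 kg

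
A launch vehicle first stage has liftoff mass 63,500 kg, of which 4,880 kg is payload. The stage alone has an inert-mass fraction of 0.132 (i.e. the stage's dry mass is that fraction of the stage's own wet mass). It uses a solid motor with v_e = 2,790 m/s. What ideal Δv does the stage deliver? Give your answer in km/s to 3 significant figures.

Stage wet mass = m₀ − payload = 63,500 − 4,880 = 58,620 kg.
Stage dry mass = ε × stage wet mass = 0.132 × 58,620 = 7,737.84 kg.
Burnout mass m_f = stage dry + payload = 7,737.84 + 4,880 = 12,617.84 kg.
By the Tsiolkovsky rocket equation, Δv = v_e · ln(63,500/12,617.84) = 2790.0 × ln(5.033) = 2790.0 × 1.6159 ≈ 4508 m/s.

Δv ≈ 4.51 km/s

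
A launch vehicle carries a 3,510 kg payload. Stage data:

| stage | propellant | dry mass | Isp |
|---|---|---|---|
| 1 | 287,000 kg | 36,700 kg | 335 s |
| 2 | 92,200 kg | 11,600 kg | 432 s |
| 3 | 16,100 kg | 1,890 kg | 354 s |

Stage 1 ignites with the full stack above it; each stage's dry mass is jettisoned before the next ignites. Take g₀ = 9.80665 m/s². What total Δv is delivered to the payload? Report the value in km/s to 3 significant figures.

Ignition mass of stage 1 = 287,000+36,700 + 92,200+11,600 + 16,100+1,890 + 3,510 = 449,000 kg.
Stage 1: m₀ = 449,000 kg, m_f = 449,000 − 287,000 = 162,000 kg; Δv = 335×9.80665×ln(2.772) = 3285.2×1.0194 ≈ 3349 m/s.
Stage 2: m₀ = 125,300 kg, m_f = 125,300 − 92,200 = 33,100 kg; Δv = 432×9.80665×ln(3.785) = 4236.5×1.3312 ≈ 5639 m/s.
Stage 3: m₀ = 21,500 kg, m_f = 21,500 − 16,100 = 5,400 kg; Δv = 354×9.80665×ln(3.981) = 3471.6×1.3817 ≈ 4796 m/s.
Total Δv = 3349 + 5639 + 4796 = 13784 m/s.

Δv ≈ 13.8 km/s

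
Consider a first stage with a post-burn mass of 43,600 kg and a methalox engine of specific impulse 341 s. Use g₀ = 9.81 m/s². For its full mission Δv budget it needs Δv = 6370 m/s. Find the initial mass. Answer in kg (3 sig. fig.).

v_e = Isp · g₀ = 341 × 9.81 = 3345.2 m/s.
From the ideal rocket equation, m₀/m_f = exp(Δv / v_e) = exp(6370 / 3345.2) = exp(1.9042) = 6.7141.
m₀ = m_f × 6.7141 = 43,600 × 6.7141 = 292,735 kg.

initial mass ≈ 293000 kg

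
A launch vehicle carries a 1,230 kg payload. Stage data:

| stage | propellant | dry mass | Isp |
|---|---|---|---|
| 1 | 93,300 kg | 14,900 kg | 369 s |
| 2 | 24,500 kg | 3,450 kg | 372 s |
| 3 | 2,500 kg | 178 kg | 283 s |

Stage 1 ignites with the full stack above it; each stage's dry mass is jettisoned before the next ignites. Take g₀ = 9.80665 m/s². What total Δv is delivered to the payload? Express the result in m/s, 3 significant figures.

Ignition mass of stage 1 = 93,300+14,900 + 24,500+3,450 + 2,500+178 + 1,230 = 140,058 kg.
Stage 1: m₀ = 140,058 kg, m_f = 140,058 − 93,300 = 46,758 kg; Δv = 369×9.80665×ln(2.995) = 3618.7×1.0971 ≈ 3970 m/s.
Stage 2: m₀ = 31,858 kg, m_f = 31,858 − 24,500 = 7,358 kg; Δv = 372×9.80665×ln(4.33) = 3648.1×1.4655 ≈ 5346 m/s.
Stage 3: m₀ = 3,908 kg, m_f = 3,908 − 2,500 = 1,408 kg; Δv = 283×9.80665×ln(2.776) = 2775.3×1.0209 ≈ 2833 m/s.
Total Δv = 3970 + 5346 + 2833 = 12149 m/s.

Δv ≈ 12100 m/s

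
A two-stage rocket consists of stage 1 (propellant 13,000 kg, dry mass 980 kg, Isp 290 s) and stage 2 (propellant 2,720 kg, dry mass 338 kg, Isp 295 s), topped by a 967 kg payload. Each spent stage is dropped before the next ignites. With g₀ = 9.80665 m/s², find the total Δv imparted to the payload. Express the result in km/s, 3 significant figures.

Δv ≈ 6.90 km/s

Ignition mass of stage 1 = 13,000+980 + 2,720+338 + 967 = 18,005 kg.
Stage 1: m₀ = 18,005 kg, m_f = 18,005 − 13,000 = 5,005 kg; Δv = 290×9.80665×ln(3.597) = 2843.9×1.2802 ≈ 3641 m/s.
Stage 2: m₀ = 4,025 kg, m_f = 4,025 − 2,720 = 1,305 kg; Δv = 295×9.80665×ln(3.084) = 2893.0×1.1263 ≈ 3258 m/s.
Total Δv = 3641 + 3258 = 6899 m/s.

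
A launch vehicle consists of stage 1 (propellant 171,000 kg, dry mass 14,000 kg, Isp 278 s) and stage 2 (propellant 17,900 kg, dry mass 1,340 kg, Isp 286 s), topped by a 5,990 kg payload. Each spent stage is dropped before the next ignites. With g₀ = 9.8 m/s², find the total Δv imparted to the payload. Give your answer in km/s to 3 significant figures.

Ignition mass of stage 1 = 171,000+14,000 + 17,900+1,340 + 5,990 = 210,230 kg.
Stage 1: m₀ = 210,230 kg, m_f = 210,230 − 171,000 = 39,230 kg; Δv = 278×9.8×ln(5.359) = 2724.4×1.6788 ≈ 4574 m/s.
Stage 2: m₀ = 25,230 kg, m_f = 25,230 − 17,900 = 7,330 kg; Δv = 286×9.8×ln(3.442) = 2802.8×1.2361 ≈ 3464 m/s.
Total Δv = 4574 + 3464 = 8038 m/s.

Δv ≈ 8.04 km/s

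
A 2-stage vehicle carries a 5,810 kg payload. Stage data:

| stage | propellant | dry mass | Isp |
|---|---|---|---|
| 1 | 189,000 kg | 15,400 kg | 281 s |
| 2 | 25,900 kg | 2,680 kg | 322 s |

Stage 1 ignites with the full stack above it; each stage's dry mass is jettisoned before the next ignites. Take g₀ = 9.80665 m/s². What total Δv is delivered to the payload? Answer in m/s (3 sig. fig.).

Ignition mass of stage 1 = 189,000+15,400 + 25,900+2,680 + 5,810 = 238,790 kg.
Stage 1: m₀ = 238,790 kg, m_f = 238,790 − 189,000 = 49,790 kg; Δv = 281×9.80665×ln(4.796) = 2755.7×1.5678 ≈ 4320 m/s.
Stage 2: m₀ = 34,390 kg, m_f = 34,390 − 25,900 = 8,490 kg; Δv = 322×9.80665×ln(4.051) = 3157.7×1.3989 ≈ 4417 m/s.
Total Δv = 4320 + 4417 = 8737 m/s.

Δv ≈ 8740 m/s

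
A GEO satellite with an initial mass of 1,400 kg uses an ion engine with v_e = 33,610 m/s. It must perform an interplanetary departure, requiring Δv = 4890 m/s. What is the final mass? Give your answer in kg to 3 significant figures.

By the Tsiolkovsky rocket equation, m₀/m_f = exp(Δv / v_e) = exp(4890 / 33610.0) = exp(0.1455) = 1.1566.
m_f = m₀ / 1.1566 = 1,400 / 1.1566 = 1,210.44 kg.

final mass ≈ 1210 kg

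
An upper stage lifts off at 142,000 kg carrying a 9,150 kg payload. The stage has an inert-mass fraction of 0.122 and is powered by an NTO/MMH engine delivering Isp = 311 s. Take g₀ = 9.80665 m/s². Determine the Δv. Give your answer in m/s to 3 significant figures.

Stage wet mass = m₀ − payload = 142,000 − 9,150 = 132,850 kg.
Stage dry mass = ε × stage wet mass = 0.122 × 132,850 = 16,207.7 kg.
Burnout mass m_f = stage dry + payload = 16,207.7 + 9,150 = 25,357.7 kg.
v_e = Isp · g₀ = 311 × 9.80665 = 3049.9 m/s.
From the ideal rocket equation, Δv = v_e · ln(142,000/25,357.7) = 3049.9 × ln(5.6) = 3049.9 × 1.7227 ≈ 5254 m/s.

Δv ≈ 5250 m/s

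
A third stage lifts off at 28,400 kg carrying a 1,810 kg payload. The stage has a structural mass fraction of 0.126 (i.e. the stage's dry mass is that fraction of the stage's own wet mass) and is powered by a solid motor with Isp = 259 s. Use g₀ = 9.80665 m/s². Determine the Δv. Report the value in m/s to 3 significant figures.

Stage wet mass = m₀ − payload = 28,400 − 1,810 = 26,590 kg.
Stage dry mass = ε × stage wet mass = 0.126 × 26,590 = 3,350.34 kg.
Burnout mass m_f = stage dry + payload = 3,350.34 + 1,810 = 5,160.34 kg.
v_e = Isp · g₀ = 259 × 9.80665 = 2539.9 m/s.
From the ideal rocket equation, Δv = v_e · ln(28,400/5,160.34) = 2539.9 × ln(5.504) = 2539.9 × 1.7054 ≈ 4332 m/s.

Δv ≈ 4330 m/s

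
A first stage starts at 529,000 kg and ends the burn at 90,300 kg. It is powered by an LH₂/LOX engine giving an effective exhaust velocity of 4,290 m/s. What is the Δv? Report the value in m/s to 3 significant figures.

Δv ≈ 7580 m/s

Rocket equation: Δv = v_e · ln(m₀/m_f) = 4290.0 × ln(5.858) = 4290.0 × 1.7679 ≈ 7584.1 m/s.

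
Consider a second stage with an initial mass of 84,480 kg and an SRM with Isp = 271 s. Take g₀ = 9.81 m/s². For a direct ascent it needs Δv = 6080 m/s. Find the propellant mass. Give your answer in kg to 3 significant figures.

propellant mass ≈ 75900 kg

v_e = Isp · g₀ = 271 × 9.81 = 2658.5 m/s.
m₀/m_f = exp(Δv / v_e) = exp(6080 / 2658.5) = exp(2.2870) = 9.8453.
m_f = 84,480 / 9.8453 = 8,580.74 kg, so propellant = m₀ − m_f = 84,480 − 8,580.74 = 75,899.26 kg.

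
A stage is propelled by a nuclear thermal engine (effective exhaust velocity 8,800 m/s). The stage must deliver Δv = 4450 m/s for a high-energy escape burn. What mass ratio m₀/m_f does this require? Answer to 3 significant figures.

mass ratio ≈ 1.66

From the ideal rocket equation, m₀/m_f = exp(Δv / v_e) = exp(4450 / 8800.0) = exp(0.5057) = 1.6581.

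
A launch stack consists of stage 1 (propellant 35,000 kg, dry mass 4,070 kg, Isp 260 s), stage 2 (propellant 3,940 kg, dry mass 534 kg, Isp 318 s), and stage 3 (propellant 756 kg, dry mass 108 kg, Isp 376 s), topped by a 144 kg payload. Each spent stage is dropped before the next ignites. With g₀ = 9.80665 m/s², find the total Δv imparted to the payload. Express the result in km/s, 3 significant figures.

Δv ≈ 13.0 km/s

Ignition mass of stage 1 = 35,000+4,070 + 3,940+534 + 756+108 + 144 = 44,552 kg.
Stage 1: m₀ = 44,552 kg, m_f = 44,552 − 35,000 = 9,552 kg; Δv = 260×9.80665×ln(4.664) = 2549.7×1.5399 ≈ 3926 m/s.
Stage 2: m₀ = 5,482 kg, m_f = 5,482 − 3,940 = 1,542 kg; Δv = 318×9.80665×ln(3.555) = 3118.5×1.2684 ≈ 3955 m/s.
Stage 3: m₀ = 1,008 kg, m_f = 1,008 − 756 = 252 kg; Δv = 376×9.80665×ln(4) = 3687.3×1.3863 ≈ 5112 m/s.
Total Δv = 3926 + 3955 + 5112 = 12993 m/s.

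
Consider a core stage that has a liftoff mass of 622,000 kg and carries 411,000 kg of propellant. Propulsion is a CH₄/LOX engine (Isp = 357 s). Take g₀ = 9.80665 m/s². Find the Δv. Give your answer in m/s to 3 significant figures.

v_e = Isp · g₀ = 357 × 9.80665 = 3501.0 m/s.
m_f = m₀ − m_prop = 622,000 − 411,000 = 211,000 kg.
From the ideal rocket equation, Δv = v_e · ln(m₀/m_f) = 3501.0 × ln(2.948) = 3501.0 × 1.0811 ≈ 3784.8 m/s.

Δv ≈ 3780 m/s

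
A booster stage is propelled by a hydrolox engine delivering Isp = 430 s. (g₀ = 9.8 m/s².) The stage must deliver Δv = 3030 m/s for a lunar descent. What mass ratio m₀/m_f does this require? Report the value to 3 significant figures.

v_e = Isp · g₀ = 430 × 9.8 = 4214.0 m/s.
By the Tsiolkovsky rocket equation, m₀/m_f = exp(Δv / v_e) = exp(3030 / 4214.0) = exp(0.7190) = 2.0524.

mass ratio ≈ 2.05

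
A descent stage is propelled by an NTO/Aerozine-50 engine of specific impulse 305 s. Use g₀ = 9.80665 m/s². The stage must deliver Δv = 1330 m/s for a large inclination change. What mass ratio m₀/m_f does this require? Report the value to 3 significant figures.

mass ratio ≈ 1.56

v_e = Isp · g₀ = 305 × 9.80665 = 2991.0 m/s.
Rocket equation: m₀/m_f = exp(Δv / v_e) = exp(1330 / 2991.0) = exp(0.4447) = 1.5600.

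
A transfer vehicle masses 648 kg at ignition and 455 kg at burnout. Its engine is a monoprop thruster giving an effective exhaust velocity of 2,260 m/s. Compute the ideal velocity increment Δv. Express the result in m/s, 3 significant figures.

Δv = v_e · ln(m₀/m_f) = 2260.0 × ln(1.424) = 2260.0 × 0.3536 ≈ 799.1 m/s.

Δv ≈ 799 m/s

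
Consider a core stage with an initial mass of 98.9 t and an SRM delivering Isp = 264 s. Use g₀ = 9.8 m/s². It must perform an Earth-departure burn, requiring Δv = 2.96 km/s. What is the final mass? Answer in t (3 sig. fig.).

v_e = Isp · g₀ = 264 × 9.8 = 2587.2 m/s.
m₀/m_f = exp(Δv / v_e) = exp(2960 / 2587.2) = exp(1.1441) = 3.1396.
m_f = m₀ / 3.1396 = 98.9 / 3.1396 = 31.5008 t.

final mass ≈ 31.5 t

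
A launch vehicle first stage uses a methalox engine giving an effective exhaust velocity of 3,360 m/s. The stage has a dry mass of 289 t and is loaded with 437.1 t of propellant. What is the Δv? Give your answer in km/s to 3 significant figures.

Δv ≈ 3.10 km/s

m₀ = m_dry + m_prop = 289 + 437.1 = 726.1 t.
Using Δv = v_e ln(m₀/m_f): Δv = v_e · ln(m₀/m_f) = 3360.0 × ln(2.512) = 3360.0 × 0.9213 ≈ 3095.4 m/s.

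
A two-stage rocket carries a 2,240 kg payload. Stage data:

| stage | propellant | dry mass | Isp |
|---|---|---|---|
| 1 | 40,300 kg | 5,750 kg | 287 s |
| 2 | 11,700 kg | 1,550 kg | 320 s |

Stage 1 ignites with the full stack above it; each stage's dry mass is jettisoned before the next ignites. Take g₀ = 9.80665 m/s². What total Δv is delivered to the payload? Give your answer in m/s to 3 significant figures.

Δv ≈ 7410 m/s

Ignition mass of stage 1 = 40,300+5,750 + 11,700+1,550 + 2,240 = 61,540 kg.
Stage 1: m₀ = 61,540 kg, m_f = 61,540 − 40,300 = 21,240 kg; Δv = 287×9.80665×ln(2.897) = 2814.5×1.0638 ≈ 2994 m/s.
Stage 2: m₀ = 15,490 kg, m_f = 15,490 − 11,700 = 3,790 kg; Δv = 320×9.80665×ln(4.087) = 3138.1×1.4078 ≈ 4418 m/s.
Total Δv = 2994 + 4418 = 7412 m/s.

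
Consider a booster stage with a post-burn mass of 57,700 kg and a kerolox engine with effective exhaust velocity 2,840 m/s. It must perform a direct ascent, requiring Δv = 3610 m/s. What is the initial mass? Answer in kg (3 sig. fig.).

m₀/m_f = exp(Δv / v_e) = exp(3610 / 2840.0) = exp(1.2711) = 3.5649.
m₀ = m_f × 3.5649 = 57,700 × 3.5649 = 205,695 kg.

initial mass ≈ 206000 kg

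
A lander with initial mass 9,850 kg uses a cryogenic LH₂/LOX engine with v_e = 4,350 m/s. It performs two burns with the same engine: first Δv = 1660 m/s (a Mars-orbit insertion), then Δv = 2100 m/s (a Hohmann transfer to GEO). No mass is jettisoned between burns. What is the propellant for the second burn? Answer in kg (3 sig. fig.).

After the first burn: m = 9850 × exp(−1660/4350.0) = 9850 × 0.68276 = 6,725.19 kg.
After the second burn: m = 6,725.19 × exp(−2100/4350.0) = 6,725.19 × 0.61708 = 4,149.98 kg.
Second-burn propellant = 6,725.19 − 4,149.98 = 2,575.21 kg.

propellant for the second burn ≈ 2580 kg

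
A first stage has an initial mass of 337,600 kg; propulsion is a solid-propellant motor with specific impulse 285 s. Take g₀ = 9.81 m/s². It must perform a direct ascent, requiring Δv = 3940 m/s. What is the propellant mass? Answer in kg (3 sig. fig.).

v_e = Isp · g₀ = 285 × 9.81 = 2795.9 m/s.
m₀/m_f = exp(Δv / v_e) = exp(3940 / 2795.9) = exp(1.4092) = 4.0928.
m_f = 337,600 / 4.0928 = 82,486.3 kg, so propellant = m₀ − m_f = 337,600 − 82,486.3 = 255,113.7 kg.

propellant mass ≈ 255000 kg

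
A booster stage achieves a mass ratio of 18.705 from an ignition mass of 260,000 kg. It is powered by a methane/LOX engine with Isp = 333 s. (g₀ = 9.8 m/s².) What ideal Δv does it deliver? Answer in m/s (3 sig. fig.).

Δv ≈ 9560 m/s

v_e = Isp · g₀ = 333 × 9.8 = 3263.4 m/s.
Δv = v_e · ln(18.705) = 3263.4 × 2.9288 ≈ 9557.8 m/s.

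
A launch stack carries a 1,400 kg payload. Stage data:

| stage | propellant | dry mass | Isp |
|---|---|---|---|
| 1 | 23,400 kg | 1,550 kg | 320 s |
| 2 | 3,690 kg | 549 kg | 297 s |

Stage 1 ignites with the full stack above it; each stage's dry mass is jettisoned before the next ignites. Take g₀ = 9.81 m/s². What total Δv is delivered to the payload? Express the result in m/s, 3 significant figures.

Ignition mass of stage 1 = 23,400+1,550 + 3,690+549 + 1,400 = 30,589 kg.
Stage 1: m₀ = 30,589 kg, m_f = 30,589 − 23,400 = 7,189 kg; Δv = 320×9.81×ln(4.255) = 3139.2×1.4481 ≈ 4546 m/s.
Stage 2: m₀ = 5,639 kg, m_f = 5,639 − 3,690 = 1,949 kg; Δv = 297×9.81×ln(2.893) = 2913.6×1.0624 ≈ 3095 m/s.
Total Δv = 4546 + 3095 = 7641 m/s.

Δv ≈ 7640 m/s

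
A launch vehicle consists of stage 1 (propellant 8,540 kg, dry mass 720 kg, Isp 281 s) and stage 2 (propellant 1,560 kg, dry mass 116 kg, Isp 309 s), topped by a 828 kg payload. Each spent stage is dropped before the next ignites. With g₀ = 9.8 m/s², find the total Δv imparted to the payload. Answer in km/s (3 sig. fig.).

Δv ≈ 6.52 km/s

Ignition mass of stage 1 = 8,540+720 + 1,560+116 + 828 = 11,764 kg.
Stage 1: m₀ = 11,764 kg, m_f = 11,764 − 8,540 = 3,224 kg; Δv = 281×9.8×ln(3.649) = 2753.8×1.2944 ≈ 3565 m/s.
Stage 2: m₀ = 2,504 kg, m_f = 2,504 − 1,560 = 944 kg; Δv = 309×9.8×ln(2.653) = 3028.2×0.9755 ≈ 2954 m/s.
Total Δv = 3565 + 2954 = 6519 m/s.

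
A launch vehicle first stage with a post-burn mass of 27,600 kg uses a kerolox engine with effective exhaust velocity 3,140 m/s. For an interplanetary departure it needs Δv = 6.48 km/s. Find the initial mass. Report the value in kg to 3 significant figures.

initial mass ≈ 217000 kg

By the Tsiolkovsky rocket equation, m₀/m_f = exp(Δv / v_e) = exp(6480 / 3140.0) = exp(2.0637) = 7.8750.
m₀ = m_f × 7.8750 = 27,600 × 7.8750 = 217,350 kg.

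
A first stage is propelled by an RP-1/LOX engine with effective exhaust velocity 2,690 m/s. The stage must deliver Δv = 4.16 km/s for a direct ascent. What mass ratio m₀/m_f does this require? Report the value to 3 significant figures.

By the Tsiolkovsky rocket equation, m₀/m_f = exp(Δv / v_e) = exp(4160 / 2690.0) = exp(1.5465) = 4.6949.

mass ratio ≈ 4.69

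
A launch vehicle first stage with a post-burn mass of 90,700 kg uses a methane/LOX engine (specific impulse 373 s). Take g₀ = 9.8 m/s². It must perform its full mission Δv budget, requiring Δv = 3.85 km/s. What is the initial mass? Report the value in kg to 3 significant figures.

initial mass ≈ 260000 kg

v_e = Isp · g₀ = 373 × 9.8 = 3655.4 m/s.
m₀/m_f = exp(Δv / v_e) = exp(3850 / 3655.4) = exp(1.0532) = 2.8669.
m₀ = m_f × 2.8669 = 90,700 × 2.8669 = 260,028 kg.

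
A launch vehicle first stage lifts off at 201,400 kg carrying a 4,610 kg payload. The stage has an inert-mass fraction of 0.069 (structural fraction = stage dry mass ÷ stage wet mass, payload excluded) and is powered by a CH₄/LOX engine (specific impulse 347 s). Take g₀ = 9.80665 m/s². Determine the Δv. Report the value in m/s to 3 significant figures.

Δv ≈ 8180 m/s

Stage wet mass = m₀ − payload = 201,400 − 4,610 = 196,790 kg.
Stage dry mass = ε × stage wet mass = 0.069 × 196,790 = 13,578.5 kg.
Burnout mass m_f = stage dry + payload = 13,578.5 + 4,610 = 18,188.5 kg.
v_e = Isp · g₀ = 347 × 9.80665 = 3402.9 m/s.
Using Δv = v_e ln(m₀/m_f): Δv = v_e · ln(201,400/18,188.5) = 3402.9 × ln(11.07) = 3402.9 × 2.4045 ≈ 8182 m/s.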